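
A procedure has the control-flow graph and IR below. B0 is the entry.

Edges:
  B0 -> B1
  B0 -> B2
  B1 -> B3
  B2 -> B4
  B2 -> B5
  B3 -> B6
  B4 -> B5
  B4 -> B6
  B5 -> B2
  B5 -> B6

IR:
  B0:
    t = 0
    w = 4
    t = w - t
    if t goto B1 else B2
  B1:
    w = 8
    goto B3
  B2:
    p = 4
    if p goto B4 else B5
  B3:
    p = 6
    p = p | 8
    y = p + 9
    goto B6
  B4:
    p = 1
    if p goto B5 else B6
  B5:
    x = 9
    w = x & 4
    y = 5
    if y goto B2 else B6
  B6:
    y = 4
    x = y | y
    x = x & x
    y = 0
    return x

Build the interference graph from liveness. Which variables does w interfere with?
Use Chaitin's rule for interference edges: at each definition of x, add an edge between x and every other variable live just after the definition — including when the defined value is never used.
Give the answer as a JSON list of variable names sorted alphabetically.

Per-block:
  B0 def {t,w} use ∅
  B1 def {w} use ∅
  B2 def {p} use ∅
  B3 def {p,y} use ∅
  B4 def {p} use ∅
  B5 def {w,x,y} use ∅
  B6 def {x,y} use ∅

Backward fixpoint:
  B0: in=∅ out=∅
  B1: in=∅ out=∅
  B2: in=∅ out=∅
  B3: in=∅ out=∅
  B4: in=∅ out=∅
  B5: in=∅ out=∅
  B6: in=∅ out=∅

Conflict graph:
  p: ∅
  t: {w}
  w: {t}
  x: {y}
  y: {x}

N(w) = ["t"]

Answer: ["t"]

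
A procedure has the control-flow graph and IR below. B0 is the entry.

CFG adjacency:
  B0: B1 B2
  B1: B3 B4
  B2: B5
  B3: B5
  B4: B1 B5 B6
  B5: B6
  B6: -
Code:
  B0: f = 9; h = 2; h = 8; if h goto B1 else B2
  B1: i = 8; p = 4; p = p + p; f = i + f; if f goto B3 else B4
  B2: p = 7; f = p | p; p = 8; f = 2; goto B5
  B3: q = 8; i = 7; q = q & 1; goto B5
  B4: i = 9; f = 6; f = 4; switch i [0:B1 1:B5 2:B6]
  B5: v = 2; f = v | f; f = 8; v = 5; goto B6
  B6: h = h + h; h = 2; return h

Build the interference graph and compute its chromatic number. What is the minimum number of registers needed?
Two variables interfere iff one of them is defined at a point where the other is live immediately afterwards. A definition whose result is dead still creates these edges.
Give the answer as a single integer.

Per-block:
  B0 def {f,h} use ∅
  B1 def {f,i,p} use {f}
  B2 def {f,p} use ∅
  B3 def {i,q} use ∅
  B4 def {f,i} use ∅
  B5 def {f,v} use {f}
  B6 def {h} use {h}

Live sets:
  B0 li=∅ lo={f,h}
  B1 li={f,h} lo={f,h}
  B2 li={h} lo={f,h}
  B3 li={f,h} lo={f,h}
  B4 li={h} lo={f,h}
  B5 li={f,h} lo={h}
  B6 li={h} lo=∅

Conflict graph:
  f: {h,i,p,q,v}
  h: {f,i,p,q,v}
  i: {f,h,p,q}
  p: {f,h,i}
  q: {f,h,i}
  v: {f,h}

Colouring:
  {f,h,i,p} pairwise interfere (4-clique) ⇒ χ ≥ 4
  4-colouring: R0={f}  R1={h}  R2={i,v}  R3={p,q}
  χ = 4

Answer: 4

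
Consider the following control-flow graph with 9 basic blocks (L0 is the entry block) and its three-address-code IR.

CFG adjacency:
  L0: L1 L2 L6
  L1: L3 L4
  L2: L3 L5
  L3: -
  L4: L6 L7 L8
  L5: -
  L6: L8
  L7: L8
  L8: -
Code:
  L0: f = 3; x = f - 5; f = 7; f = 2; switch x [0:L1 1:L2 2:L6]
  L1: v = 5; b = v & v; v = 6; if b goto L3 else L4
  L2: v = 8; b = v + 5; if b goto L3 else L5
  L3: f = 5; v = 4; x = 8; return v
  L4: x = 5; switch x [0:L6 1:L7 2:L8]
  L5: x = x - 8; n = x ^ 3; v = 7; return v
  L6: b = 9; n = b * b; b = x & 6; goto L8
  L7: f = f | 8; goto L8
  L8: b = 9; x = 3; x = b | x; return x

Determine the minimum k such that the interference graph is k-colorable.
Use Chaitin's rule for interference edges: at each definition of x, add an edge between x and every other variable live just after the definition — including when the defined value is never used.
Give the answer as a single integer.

Answer: 4

Derivation:
Per-block:
  L0: def={f,x} ue=∅
  L1: def={b,v} ue=∅
  L2: def={b,v} ue=∅
  L3: def={f,v,x} ue=∅
  L4: def={x} ue=∅
  L5: def={n,v,x} ue={x}
  L6: def={b,n} ue={x}
  L7: def={f} ue={f}
  L8: def={b,x} ue=∅

Backward fixpoint:
  L0 li=∅ lo={f,x}
  L1 li={f} lo={f}
  L2 li={x} lo={x}
  L3 li=∅ lo=∅
  L4 li={f} lo={f,x}
  L5 li={x} lo=∅
  L6 li={x} lo=∅
  L7 li={f} lo=∅
  L8 li=∅ lo=∅

Interference:
  b↔{f,v,x}
  f↔{b,v,x}
  n↔{x}
  v↔{b,f,x}
  x↔{b,f,n,v}

Chromatic number:
  {b,f,v,x} pairwise interfere (4-clique) ⇒ χ ≥ 4
  assign b→r1 f→r2 n→r1 v→r3 x→r0 — no edge inside a register ⇒ χ ≤ 4
  χ = 4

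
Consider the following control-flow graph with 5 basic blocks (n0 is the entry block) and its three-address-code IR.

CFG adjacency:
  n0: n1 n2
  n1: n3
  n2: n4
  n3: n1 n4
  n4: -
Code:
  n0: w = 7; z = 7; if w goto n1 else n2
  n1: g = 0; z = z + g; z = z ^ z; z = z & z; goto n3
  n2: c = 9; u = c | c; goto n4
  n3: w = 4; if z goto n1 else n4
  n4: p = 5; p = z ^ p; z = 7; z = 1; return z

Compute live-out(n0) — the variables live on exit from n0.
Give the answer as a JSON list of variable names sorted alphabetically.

Answer: ["z"]

Working:
Per-block:
  n0 def {w,z} use ∅
  n1 def {g,z} use {z}
  n2 def {c,u} use ∅
  n3 def {w} use {z}
  n4 def {p,z} use {z}

Live sets:
  live n0: ∅→{z}
  live n1: {z}→{z}
  live n2: {z}→{z}
  live n3: {z}→{z}
  live n4: {z}→∅

live-out(n0) = ["z"]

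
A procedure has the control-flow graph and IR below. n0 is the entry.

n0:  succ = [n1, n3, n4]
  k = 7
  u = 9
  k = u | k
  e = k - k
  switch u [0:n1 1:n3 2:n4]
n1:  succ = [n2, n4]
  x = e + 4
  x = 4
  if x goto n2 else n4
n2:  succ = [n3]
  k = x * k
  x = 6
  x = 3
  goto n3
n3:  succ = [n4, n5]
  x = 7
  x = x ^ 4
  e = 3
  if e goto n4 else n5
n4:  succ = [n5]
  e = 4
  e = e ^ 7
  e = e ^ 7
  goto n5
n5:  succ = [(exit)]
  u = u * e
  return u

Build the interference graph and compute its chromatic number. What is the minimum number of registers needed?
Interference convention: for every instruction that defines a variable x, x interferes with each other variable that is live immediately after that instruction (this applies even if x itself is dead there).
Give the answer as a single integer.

Answer: 3

Working:
Per-block:
  n0: {e,k,u} / ∅
  n1: {x} / {e}
  n2: {k,x} / {k,x}
  n3: {e,x} / ∅
  n4: {e} / ∅
  n5: {u} / {e,u}

Liveness:
  n0 li=∅ lo={e,k,u}
  n1 li={e,k,u} lo={k,u,x}
  n2 li={k,u,x} lo={u}
  n3 li={u} lo={e,u}
  n4 li={u} lo={e,u}
  n5 li={e,u} lo=∅

Interference:
  e↔{k,u}
  k↔{e,u,x}
  u↔{e,k,x}
  x↔{k,u}

Registers:
  clique {e,k,u} ⇒ need ≥ 3
  assign e→r2 k→r0 u→r1 x→r2 — no edge inside a register ⇒ χ ≤ 3
  χ = 3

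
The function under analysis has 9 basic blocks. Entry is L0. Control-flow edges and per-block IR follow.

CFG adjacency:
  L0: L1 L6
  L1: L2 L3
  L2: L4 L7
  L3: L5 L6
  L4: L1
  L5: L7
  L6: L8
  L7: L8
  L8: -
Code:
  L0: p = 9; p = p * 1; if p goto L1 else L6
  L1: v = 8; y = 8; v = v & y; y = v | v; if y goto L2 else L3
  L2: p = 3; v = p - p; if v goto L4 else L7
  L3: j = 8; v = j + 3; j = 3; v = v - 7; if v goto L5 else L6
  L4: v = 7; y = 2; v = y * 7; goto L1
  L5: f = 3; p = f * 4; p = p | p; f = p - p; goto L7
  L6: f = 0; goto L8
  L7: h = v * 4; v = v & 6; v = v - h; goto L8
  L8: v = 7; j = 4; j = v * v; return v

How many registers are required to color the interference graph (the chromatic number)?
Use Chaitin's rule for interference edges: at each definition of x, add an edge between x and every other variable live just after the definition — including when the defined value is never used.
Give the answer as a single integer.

Answer: 2

Working:
Per-block:
  L0 def {p} use ∅
  L1 def {v,y} use ∅
  L2 def {p,v} use ∅
  L3 def {j,v} use ∅
  L4 def {v,y} use ∅
  L5 def {f,p} use ∅
  L6 def {f} use ∅
  L7 def {h,v} use {v}
  L8 def {j,v} use ∅

Liveness:
  L0: in=∅ out=∅
  L1: in=∅ out=∅
  L2: in=∅ out={v}
  L3: in=∅ out={v}
  L4: in=∅ out=∅
  L5: in={v} out={v}
  L6: in=∅ out=∅
  L7: in={v} out=∅
  L8: in=∅ out=∅

Conflict graph:
  f: {v}
  h: {v}
  j: {v}
  p: {v}
  v: {f,h,j,p,y}
  y: {v}

Chromatic number:
  clique {f,v} ⇒ need ≥ 2
  assign f→r1 h→r1 j→r1 p→r1 v→r0 y→r1 — no edge inside a register ⇒ χ ≤ 2
  χ = 2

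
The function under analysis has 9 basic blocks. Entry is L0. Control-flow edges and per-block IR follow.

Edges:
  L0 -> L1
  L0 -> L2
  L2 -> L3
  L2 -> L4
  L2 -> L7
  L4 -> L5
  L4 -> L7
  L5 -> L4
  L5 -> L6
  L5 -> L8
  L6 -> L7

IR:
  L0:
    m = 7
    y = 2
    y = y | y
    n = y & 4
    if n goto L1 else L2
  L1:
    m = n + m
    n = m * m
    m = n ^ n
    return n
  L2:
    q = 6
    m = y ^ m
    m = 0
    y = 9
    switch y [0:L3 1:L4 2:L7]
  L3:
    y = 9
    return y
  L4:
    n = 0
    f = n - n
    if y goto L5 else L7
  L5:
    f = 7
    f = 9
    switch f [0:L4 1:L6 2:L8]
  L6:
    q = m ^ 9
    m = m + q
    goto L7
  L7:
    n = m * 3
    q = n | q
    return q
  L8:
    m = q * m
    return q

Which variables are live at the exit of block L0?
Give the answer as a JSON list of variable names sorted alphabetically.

Answer: ["m", "n", "y"]

Working:
def/use:
  L0: {m,n,y} / ∅
  L1: {m,n} / {m,n}
  L2: {m,q,y} / {m,y}
  L3: {y} / ∅
  L4: {f,n} / {y}
  L5: {f} / ∅
  L6: {m,q} / {m}
  L7: {n,q} / {m,q}
  L8: {m} / {m,q}

Backward fixpoint:
  L0 li=∅ lo={m,n,y}
  L1 li={m,n} lo=∅
  L2 li={m,y} lo={m,q,y}
  L3 li=∅ lo=∅
  L4 li={m,q,y} lo={m,q,y}
  L5 li={m,q,y} lo={m,q,y}
  L6 li={m} lo={m,q}
  L7 li={m,q} lo=∅
  L8 li={m,q} lo=∅

live-out(L0) = ["m", "n", "y"]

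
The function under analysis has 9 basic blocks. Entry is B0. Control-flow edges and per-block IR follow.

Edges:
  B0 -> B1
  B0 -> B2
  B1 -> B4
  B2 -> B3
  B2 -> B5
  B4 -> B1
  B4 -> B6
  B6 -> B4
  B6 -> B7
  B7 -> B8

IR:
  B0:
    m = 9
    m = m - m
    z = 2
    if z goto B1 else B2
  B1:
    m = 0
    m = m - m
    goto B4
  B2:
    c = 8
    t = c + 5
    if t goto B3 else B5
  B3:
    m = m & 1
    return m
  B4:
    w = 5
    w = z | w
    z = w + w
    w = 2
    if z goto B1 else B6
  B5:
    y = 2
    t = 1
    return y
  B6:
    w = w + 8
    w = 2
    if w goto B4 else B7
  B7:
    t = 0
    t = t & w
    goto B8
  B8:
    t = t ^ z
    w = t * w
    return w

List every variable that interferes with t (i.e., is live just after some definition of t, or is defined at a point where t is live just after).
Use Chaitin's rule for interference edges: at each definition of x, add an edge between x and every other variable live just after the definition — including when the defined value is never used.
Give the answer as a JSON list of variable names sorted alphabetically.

Per-block:
  B0: def={m,z} ue=∅
  B1: def={m} ue=∅
  B2: def={c,t} ue=∅
  B3: def={m} ue={m}
  B4: def={w,z} ue={z}
  B5: def={t,y} ue=∅
  B6: def={w} ue={w}
  B7: def={t} ue={w}
  B8: def={t,w} ue={t,w,z}

Liveness:
  B0: in=∅ out={m,z}
  B1: in={z} out={z}
  B2: in={m} out={m}
  B3: in={m} out=∅
  B4: in={z} out={w,z}
  B5: in=∅ out=∅
  B6: in={w,z} out={w,z}
  B7: in={w,z} out={t,w,z}
  B8: in={t,w,z} out=∅

Interfere edges:
  c↔{m}
  m↔{c,t,z}
  t↔{m,w,y,z}
  w↔{t,z}
  y↔{t}
  z↔{m,t,w}

N(t) = ["m", "w", "y", "z"]

Answer: ["m", "w", "y", "z"]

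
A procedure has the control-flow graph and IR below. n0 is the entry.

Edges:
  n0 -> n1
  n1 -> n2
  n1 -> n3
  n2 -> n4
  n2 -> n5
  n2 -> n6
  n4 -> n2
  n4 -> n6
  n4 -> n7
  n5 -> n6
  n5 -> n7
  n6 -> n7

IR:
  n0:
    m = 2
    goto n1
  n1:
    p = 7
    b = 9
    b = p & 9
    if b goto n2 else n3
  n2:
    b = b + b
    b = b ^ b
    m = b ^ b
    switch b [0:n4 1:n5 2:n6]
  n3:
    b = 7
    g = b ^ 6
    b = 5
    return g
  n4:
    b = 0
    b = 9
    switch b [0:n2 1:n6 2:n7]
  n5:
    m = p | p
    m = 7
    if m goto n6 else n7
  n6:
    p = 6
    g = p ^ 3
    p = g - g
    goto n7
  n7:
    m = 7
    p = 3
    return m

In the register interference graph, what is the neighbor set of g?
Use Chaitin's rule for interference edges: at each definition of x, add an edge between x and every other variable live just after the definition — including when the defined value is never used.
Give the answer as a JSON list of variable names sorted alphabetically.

Per-block:
  n0 def {m} use ∅
  n1 def {b,p} use ∅
  n2 def {b,m} use {b}
  n3 def {b,g} use ∅
  n4 def {b} use ∅
  n5 def {m} use {p}
  n6 def {g,p} use ∅
  n7 def {m,p} use ∅

Live sets:
  live n0: ∅→∅
  live n1: ∅→{b,p}
  live n2: {b,p}→{p}
  live n3: ∅→∅
  live n4: {p}→{b,p}
  live n5: {p}→∅
  live n6: ∅→∅
  live n7: ∅→∅

Conflict graph:
  b↔{g,m,p}
  g↔{b}
  m↔{b,p}
  p↔{b,m}

N(g) = ["b"]

Answer: ["b"]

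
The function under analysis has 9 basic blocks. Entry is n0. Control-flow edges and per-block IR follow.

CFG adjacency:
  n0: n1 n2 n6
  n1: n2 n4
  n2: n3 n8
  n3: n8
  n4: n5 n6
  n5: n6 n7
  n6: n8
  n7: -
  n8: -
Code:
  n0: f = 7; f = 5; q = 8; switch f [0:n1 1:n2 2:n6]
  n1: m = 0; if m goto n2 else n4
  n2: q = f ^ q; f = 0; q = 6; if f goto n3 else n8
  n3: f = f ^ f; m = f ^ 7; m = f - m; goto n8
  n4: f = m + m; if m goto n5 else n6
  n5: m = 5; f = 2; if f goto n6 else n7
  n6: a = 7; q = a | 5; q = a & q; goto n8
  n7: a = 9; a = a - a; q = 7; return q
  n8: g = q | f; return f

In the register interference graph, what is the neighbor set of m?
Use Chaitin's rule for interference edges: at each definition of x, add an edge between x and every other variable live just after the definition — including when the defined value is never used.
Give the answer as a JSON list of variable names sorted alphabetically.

def/use:
  n0 def {f,q} use ∅
  n1 def {m} use ∅
  n2 def {f,q} use {f,q}
  n3 def {f,m} use {f}
  n4 def {f} use {m}
  n5 def {f,m} use ∅
  n6 def {a,q} use ∅
  n7 def {a,q} use ∅
  n8 def {g} use {f,q}

Live sets:
  n0 li=∅ lo={f,q}
  n1 li={f,q} lo={f,m,q}
  n2 li={f,q} lo={f,q}
  n3 li={f,q} lo={f,q}
  n4 li={m} lo={f}
  n5 li=∅ lo={f}
  n6 li={f} lo={f,q}
  n7 li=∅ lo=∅
  n8 li={f,q} lo=∅

Interference:
  a — {f,q}
  f — {a,g,m,q}
  g — {f}
  m — {f,q}
  q — {a,f,m}

N(m) = ["f", "q"]

Answer: ["f", "q"]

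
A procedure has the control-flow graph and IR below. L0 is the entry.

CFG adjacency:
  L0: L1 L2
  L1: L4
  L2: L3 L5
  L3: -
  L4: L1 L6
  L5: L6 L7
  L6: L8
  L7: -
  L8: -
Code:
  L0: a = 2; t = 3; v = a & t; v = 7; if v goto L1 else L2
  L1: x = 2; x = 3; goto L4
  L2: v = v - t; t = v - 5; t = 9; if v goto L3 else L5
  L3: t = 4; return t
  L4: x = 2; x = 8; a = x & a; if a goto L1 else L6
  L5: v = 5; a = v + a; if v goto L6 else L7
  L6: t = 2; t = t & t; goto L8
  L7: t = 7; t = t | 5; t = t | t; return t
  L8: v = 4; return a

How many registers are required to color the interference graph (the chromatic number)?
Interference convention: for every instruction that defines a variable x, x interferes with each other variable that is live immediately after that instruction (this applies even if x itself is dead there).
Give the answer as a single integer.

Per-block:
  L0: def={a,t,v} ue=∅
  L1: def={x} ue=∅
  L2: def={t,v} ue={t,v}
  L3: def={t} ue=∅
  L4: def={a,x} ue={a}
  L5: def={a,v} ue={a}
  L6: def={t} ue=∅
  L7: def={t} ue=∅
  L8: def={v} ue={a}

Liveness:
  live L0: ∅→{a,t,v}
  live L1: {a}→{a}
  live L2: {a,t,v}→{a}
  live L3: ∅→∅
  live L4: {a}→{a}
  live L5: {a}→{a}
  live L6: {a}→{a}
  live L7: ∅→∅
  live L8: {a}→∅

Conflict graph:
  a: {t,v,x}
  t: {a,v}
  v: {a,t}
  x: {a}

Registers:
  clique {a,t,v} ⇒ need ≥ 3
  assign a→c0 t→c1 v→c2 x→c1 — no edge inside a register ⇒ χ ≤ 3
  χ = 3

Answer: 3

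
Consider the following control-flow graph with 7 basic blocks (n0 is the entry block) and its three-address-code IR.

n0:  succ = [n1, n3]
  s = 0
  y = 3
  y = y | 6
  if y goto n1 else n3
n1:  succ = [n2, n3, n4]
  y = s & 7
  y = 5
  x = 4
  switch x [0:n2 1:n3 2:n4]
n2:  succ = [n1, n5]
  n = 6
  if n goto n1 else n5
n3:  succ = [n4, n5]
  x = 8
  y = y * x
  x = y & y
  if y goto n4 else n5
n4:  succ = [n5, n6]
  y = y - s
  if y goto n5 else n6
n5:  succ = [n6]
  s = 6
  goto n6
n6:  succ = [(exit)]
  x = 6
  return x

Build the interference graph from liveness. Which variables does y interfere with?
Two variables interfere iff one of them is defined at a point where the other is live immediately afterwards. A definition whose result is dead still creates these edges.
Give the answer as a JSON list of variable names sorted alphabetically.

Answer: ["s", "x"]

Working:
def/use:
  n0 def {s,y} use ∅
  n1 def {x,y} use {s}
  n2 def {n} use ∅
  n3 def {x,y} use {y}
  n4 def {y} use {s,y}
  n5 def {s} use ∅
  n6 def {x} use ∅

Backward fixpoint:
  n0: in=∅ out={s,y}
  n1: in={s} out={s,y}
  n2: in={s} out={s}
  n3: in={s,y} out={s,y}
  n4: in={s,y} out=∅
  n5: in=∅ out=∅
  n6: in=∅ out=∅

Interfere edges:
  n — {s}
  s — {n,x,y}
  x — {s,y}
  y — {s,x}

N(y) = ["s", "x"]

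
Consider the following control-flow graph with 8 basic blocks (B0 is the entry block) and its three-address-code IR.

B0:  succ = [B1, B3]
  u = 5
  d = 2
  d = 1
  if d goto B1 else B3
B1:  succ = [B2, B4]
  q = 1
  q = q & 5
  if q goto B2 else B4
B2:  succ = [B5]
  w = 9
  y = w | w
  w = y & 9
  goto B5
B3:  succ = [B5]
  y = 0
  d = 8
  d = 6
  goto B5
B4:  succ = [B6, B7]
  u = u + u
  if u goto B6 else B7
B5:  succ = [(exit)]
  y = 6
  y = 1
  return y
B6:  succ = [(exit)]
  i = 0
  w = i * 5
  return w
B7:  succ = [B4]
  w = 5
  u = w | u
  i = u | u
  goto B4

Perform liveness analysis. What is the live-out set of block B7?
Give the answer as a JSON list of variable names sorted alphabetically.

Block summaries:
  B0: {d,u} / ∅
  B1: {q} / ∅
  B2: {w,y} / ∅
  B3: {d,y} / ∅
  B4: {u} / {u}
  B5: {y} / ∅
  B6: {i,w} / ∅
  B7: {i,u,w} / {u}

Live sets:
  B0: in=∅ out={u}
  B1: in={u} out={u}
  B2: in=∅ out=∅
  B3: in=∅ out=∅
  B4: in={u} out={u}
  B5: in=∅ out=∅
  B6: in=∅ out=∅
  B7: in={u} out={u}

live-out(B7) = ["u"]

Answer: ["u"]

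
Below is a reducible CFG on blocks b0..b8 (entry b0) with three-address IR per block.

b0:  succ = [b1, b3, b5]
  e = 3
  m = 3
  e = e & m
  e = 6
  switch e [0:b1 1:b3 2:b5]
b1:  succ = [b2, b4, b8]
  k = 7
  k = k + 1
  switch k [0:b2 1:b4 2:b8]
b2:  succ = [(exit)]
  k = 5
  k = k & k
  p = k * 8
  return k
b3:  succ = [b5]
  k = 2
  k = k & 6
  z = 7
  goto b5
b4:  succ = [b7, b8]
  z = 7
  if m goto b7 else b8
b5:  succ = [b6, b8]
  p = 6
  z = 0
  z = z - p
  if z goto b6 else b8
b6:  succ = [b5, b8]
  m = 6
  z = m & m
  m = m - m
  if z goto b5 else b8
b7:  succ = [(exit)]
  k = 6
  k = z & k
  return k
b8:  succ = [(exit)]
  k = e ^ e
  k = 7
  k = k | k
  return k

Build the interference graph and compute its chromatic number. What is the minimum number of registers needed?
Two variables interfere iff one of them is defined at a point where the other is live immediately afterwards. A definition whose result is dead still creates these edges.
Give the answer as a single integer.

Answer: 4

Analysis:
Block summaries:
  b0 def {e,m} use ∅
  b1 def {k} use ∅
  b2 def {k,p} use ∅
  b3 def {k,z} use ∅
  b4 def {z} use {m}
  b5 def {p,z} use ∅
  b6 def {m,z} use ∅
  b7 def {k} use {z}
  b8 def {k} use {e}

Liveness:
  b0 li=∅ lo={e,m}
  b1 li={e,m} lo={e,m}
  b2 li=∅ lo=∅
  b3 li={e} lo={e}
  b4 li={e,m} lo={e,z}
  b5 li={e} lo={e}
  b6 li={e} lo={e}
  b7 li={z} lo=∅
  b8 li={e} lo=∅

Interfere edges:
  e↔{k,m,p,z}
  k↔{e,m,p,z}
  m↔{e,k,z}
  p↔{e,k,z}
  z↔{e,k,m,p}

Colouring:
  clique {e,k,m,z} ⇒ need ≥ 4
  4-colouring: r0={e}  r1={k}  r2={z}  r3={m,p}
  χ = 4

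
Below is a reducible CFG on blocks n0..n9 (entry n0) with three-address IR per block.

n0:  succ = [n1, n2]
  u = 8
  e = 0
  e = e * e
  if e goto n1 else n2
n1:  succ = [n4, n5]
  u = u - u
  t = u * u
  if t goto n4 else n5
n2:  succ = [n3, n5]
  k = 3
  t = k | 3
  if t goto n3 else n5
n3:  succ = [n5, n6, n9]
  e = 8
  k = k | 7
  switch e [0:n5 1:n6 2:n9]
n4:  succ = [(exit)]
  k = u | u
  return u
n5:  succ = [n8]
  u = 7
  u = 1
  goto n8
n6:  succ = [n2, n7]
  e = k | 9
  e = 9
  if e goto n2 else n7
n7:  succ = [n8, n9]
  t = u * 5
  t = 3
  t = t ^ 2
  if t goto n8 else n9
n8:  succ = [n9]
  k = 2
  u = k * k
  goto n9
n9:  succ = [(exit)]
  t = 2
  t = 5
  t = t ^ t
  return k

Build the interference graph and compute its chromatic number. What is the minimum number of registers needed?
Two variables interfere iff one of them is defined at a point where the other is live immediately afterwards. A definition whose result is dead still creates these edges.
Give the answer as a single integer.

Answer: 3

Working:
Per-block:
  n0: {e,u} / ∅
  n1: {t,u} / {u}
  n2: {k,t} / ∅
  n3: {e,k} / {k}
  n4: {k} / {u}
  n5: {u} / ∅
  n6: {e} / {k}
  n7: {t} / {u}
  n8: {k,u} / ∅
  n9: {t} / {k}

Live sets:
  n0 li=∅ lo={u}
  n1 li={u} lo={u}
  n2 li={u} lo={k,u}
  n3 li={k,u} lo={k,u}
  n4 li={u} lo=∅
  n5 li=∅ lo=∅
  n6 li={k,u} lo={k,u}
  n7 li={k,u} lo={k}
  n8 li=∅ lo={k}
  n9 li={k} lo=∅

Conflict graph:
  e — {k,u}
  k — {e,t,u}
  t — {k,u}
  u — {e,k,t}

Registers:
  lower bound: {e,k,u} mutually conflict ⇒ χ ≥ 3
  3-colouring: c0={k}  c1={u}  c2={e,t}
  χ = 3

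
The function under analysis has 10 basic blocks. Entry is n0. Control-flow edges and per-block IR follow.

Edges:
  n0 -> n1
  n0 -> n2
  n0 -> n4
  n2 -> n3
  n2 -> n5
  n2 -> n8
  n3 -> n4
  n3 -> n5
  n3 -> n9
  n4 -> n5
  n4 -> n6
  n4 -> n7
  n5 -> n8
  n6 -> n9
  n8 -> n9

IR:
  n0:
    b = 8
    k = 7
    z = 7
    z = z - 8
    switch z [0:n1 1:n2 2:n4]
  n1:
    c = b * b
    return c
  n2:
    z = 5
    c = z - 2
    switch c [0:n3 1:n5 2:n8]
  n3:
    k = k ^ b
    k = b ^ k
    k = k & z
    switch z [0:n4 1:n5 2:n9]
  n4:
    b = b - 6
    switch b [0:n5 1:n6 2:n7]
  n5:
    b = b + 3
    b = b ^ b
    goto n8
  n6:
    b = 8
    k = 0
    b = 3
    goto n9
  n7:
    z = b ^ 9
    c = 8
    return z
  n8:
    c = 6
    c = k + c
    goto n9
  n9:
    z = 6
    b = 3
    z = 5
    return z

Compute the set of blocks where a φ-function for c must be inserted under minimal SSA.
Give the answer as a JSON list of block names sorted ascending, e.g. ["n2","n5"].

Answer: ["n4", "n5", "n8", "n9"]

Derivation:
idom tree: n1←n0 n2←n0 n3←n2 n4←n0 n5←n0 n6←n4 n7←n4 n8←n0 n9←n0
Join-block Dom:
  n4: preds {n0,n3}: {n0} ∩ {n0,n2,n3} = {n0}; idom=n0
  n5: preds {n2,n3,n4}: {n0,n2} ∩ {n0,n2,n3} ∩ {n0,n4} = {n0}; idom=n0
  n8: preds {n2,n5}: {n0,n2} ∩ {n0,n5} = {n0}; idom=n0
  n9: preds {n3,n6,n8}: {n0,n2,n3} ∩ {n0,n4,n6} ∩ {n0,n8} = {n0}; idom=n0

Frontier:
  n4←n0: walk · to n0
  n4←n3: walk n3→n2 to n0
  n5←n2: walk n2 to n0
  n5←n3: walk n3→n2 to n0
  n5←n4: walk n4 to n0
  n8←n2: walk n2 to n0
  n8←n5: walk n5 to n0
  n9←n3: walk n3→n2 to n0
  n9←n6: walk n6→n4 to n0
  n9←n8: walk n8 to n0
  DF(n0)=∅
  DF(n1)=∅
  DF(n2)={n4,n5,n8,n9}
  DF(n3)={n4,n5,n9}
  DF(n4)={n5,n9}
  DF(n5)={n8}
  DF(n6)={n9}
  DF(n7)=∅
  DF(n8)={n9}
  DF(n9)=∅

φ for c: defs {n1,n2,n7,n8}
  DF⁺ = {n4,n5,n8,n9}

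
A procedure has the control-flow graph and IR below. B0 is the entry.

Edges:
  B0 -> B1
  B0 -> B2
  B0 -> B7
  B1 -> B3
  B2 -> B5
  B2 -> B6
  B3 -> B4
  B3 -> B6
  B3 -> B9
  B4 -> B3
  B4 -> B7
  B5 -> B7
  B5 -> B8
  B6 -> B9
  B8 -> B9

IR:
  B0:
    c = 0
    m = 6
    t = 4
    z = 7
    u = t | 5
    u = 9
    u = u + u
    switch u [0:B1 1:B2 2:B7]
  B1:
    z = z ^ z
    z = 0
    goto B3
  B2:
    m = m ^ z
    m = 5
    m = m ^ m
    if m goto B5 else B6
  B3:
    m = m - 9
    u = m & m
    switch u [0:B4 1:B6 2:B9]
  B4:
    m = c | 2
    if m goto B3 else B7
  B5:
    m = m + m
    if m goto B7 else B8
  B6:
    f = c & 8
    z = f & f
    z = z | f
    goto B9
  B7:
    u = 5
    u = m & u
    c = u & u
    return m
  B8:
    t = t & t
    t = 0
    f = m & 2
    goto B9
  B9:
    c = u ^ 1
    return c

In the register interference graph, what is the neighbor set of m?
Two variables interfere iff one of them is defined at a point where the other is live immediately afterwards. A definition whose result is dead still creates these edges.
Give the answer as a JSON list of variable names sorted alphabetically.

Answer: ["c", "t", "u", "z"]

Derivation:
def/use:
  B0: def={c,m,t,u,z} ue=∅
  B1: def={z} ue={z}
  B2: def={m} ue={m,z}
  B3: def={m,u} ue={m}
  B4: def={m} ue={c}
  B5: def={m} ue={m}
  B6: def={f,z} ue={c}
  B7: def={c,u} ue={m}
  B8: def={f,t} ue={m,t}
  B9: def={c} ue={u}

Backward fixpoint:
  B0 li=∅ lo={c,m,t,u,z}
  B1 li={c,m,z} lo={c,m}
  B2 li={c,m,t,u,z} lo={c,m,t,u}
  B3 li={c,m} lo={c,u}
  B4 li={c} lo={c,m}
  B5 li={m,t,u} lo={m,t,u}
  B6 li={c,u} lo={u}
  B7 li={m} lo=∅
  B8 li={m,t,u} lo={u}
  B9 li={u} lo=∅

Interfere edges:
  c — {m,t,u,z}
  f — {u,z}
  m — {c,t,u,z}
  t — {c,m,u,z}
  u — {c,f,m,t,z}
  z — {c,f,m,t,u}

N(m) = ["c", "t", "u", "z"]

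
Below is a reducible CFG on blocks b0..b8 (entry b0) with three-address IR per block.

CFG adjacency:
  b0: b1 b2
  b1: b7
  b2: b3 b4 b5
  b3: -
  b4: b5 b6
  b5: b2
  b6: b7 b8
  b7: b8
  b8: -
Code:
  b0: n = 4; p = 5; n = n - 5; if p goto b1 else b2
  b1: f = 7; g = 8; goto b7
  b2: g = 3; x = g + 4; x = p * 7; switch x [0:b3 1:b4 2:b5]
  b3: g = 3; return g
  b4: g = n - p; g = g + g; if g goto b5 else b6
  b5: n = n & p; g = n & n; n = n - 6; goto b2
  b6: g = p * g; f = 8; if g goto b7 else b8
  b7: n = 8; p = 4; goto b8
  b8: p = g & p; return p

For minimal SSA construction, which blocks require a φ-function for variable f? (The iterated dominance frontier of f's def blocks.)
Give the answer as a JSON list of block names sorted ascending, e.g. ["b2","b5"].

Answer: ["b7", "b8"]

Derivation:
idom tree: b1←b0 b2←b0 b3←b2 b4←b2 b5←b2 b6←b4 b7←b0 b8←b0
Dom∩ at merges:
  b2: preds {b0,b5}: {b0} ∩ {b0,b2,b5} = {b0}; idom=b0
  b5: preds {b2,b4}: {b0,b2} ∩ {b0,b2,b4} = {b0,b2}; idom=b2
  b7: preds {b1,b6}: {b0,b1} ∩ {b0,b2,b4,b6} = {b0}; idom=b0
  b8: preds {b6,b7}: {b0,b2,b4,b6} ∩ {b0,b7} = {b0}; idom=b0

DF walk-up:
  b2←b0: walk · to b0
  b2←b5: walk b5→b2 to b0
  b5←b2: walk · to b2
  b5←b4: walk b4 to b2
  b7←b1: walk b1 to b0
  b7←b6: walk b6→b4→b2 to b0
  b8←b6: walk b6→b4→b2 to b0
  b8←b7: walk b7 to b0
  b0 → ∅
  b1 → {b7}
  b2 → {b2,b7,b8}
  b3 → ∅
  b4 → {b5,b7,b8}
  b5 → {b2}
  b6 → {b7,b8}
  b7 → {b8}
  b8 → ∅

φ for f: defs {b1,b6}
  DF⁺ = {b7,b8}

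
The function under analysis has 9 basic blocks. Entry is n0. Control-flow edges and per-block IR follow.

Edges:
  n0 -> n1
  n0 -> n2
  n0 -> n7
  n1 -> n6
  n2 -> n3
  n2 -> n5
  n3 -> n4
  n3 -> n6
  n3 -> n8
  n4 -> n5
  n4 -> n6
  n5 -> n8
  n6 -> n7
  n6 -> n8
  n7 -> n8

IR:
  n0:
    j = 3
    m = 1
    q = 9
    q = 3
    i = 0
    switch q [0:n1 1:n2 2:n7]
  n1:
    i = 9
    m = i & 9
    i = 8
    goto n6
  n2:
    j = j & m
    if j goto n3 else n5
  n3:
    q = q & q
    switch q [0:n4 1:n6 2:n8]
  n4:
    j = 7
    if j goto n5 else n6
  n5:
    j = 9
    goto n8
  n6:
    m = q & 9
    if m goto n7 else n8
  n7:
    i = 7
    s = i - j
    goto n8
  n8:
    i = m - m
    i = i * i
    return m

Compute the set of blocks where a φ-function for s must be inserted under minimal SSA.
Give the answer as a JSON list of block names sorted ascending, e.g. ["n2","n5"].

Answer: ["n8"]

Analysis:
idom tree: n1←n0 n2←n0 n3←n2 n4←n3 n5←n2 n6←n0 n7←n0 n8←n0
Join-block Dom:
  n5: preds {n2,n4}: {n0,n2} ∩ {n0,n2,n3,n4} = {n0,n2}; idom=n2
  n6: preds {n1,n3,n4}: {n0,n1} ∩ {n0,n2,n3} ∩ {n0,n2,n3,n4} = {n0}; idom=n0
  n7: preds {n0,n6}: {n0} ∩ {n0,n6} = {n0}; idom=n0
  n8: preds {n3,n5,n6,n7}: {n0,n2,n3} ∩ {n0,n2,n5} ∩ {n0,n6} ∩ {n0,n7} = {n0}; idom=n0

DF derivation:
  n5←n2: walk · to n2
  n5←n4: walk n4→n3 to n2
  n6←n1: walk n1 to n0
  n6←n3: walk n3→n2 to n0
  n6←n4: walk n4→n3→n2 to n0
  n7←n0: walk · to n0
  n7←n6: walk n6 to n0
  n8←n3: walk n3→n2 to n0
  n8←n5: walk n5→n2 to n0
  n8←n6: walk n6 to n0
  n8←n7: walk n7 to n0
  DF(n0)=∅
  DF(n1)={n6}
  DF(n2)={n6,n8}
  DF(n3)={n5,n6,n8}
  DF(n4)={n5,n6}
  DF(n5)={n8}
  DF(n6)={n7,n8}
  DF(n7)={n8}
  DF(n8)=∅

φ for s: defs {n7}
  DF⁺ = {n8}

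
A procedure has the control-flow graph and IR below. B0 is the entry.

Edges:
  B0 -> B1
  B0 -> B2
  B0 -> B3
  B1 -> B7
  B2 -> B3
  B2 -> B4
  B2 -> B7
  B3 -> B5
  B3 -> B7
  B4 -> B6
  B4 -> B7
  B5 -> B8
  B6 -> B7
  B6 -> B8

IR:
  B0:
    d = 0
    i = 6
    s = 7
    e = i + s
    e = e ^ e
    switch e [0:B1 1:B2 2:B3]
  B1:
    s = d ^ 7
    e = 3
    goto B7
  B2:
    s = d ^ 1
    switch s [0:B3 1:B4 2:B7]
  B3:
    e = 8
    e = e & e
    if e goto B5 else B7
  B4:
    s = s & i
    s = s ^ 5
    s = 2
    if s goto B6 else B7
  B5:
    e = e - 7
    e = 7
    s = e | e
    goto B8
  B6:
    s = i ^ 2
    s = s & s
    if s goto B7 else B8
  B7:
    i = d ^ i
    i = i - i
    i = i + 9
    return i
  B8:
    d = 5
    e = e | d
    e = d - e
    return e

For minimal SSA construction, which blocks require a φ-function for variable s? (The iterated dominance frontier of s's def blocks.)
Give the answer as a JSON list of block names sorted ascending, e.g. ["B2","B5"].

Answer: ["B3", "B7", "B8"]

Working:
idom tree: B1←B0 B2←B0 B3←B0 B4←B2 B5←B3 B6←B4 B7←B0 B8←B0
Dom at joins:
  B3: preds {B0,B2}: {B0} ∩ {B0,B2} = {B0}; idom=B0
  B7: preds {B1,B2,B3,B4,B6}: {B0,B1} ∩ {B0,B2} ∩ {B0,B3} ∩ {B0,B2,B4} ∩ {B0,B2,B4,B6} = {B0}; idom=B0
  B8: preds {B5,B6}: {B0,B3,B5} ∩ {B0,B2,B4,B6} = {B0}; idom=B0

DF derivation:
  B3←B0: walk · to B0
  B3←B2: walk B2 to B0
  B7←B1: walk B1 to B0
  B7←B2: walk B2 to B0
  B7←B3: walk B3 to B0
  B7←B4: walk B4→B2 to B0
  B7←B6: walk B6→B4→B2 to B0
  B8←B5: walk B5→B3 to B0
  B8←B6: walk B6→B4→B2 to B0
  B0: DF=∅
  B1: DF={B7}
  B2: DF={B3,B7,B8}
  B3: DF={B7,B8}
  B4: DF={B7,B8}
  B5: DF={B8}
  B6: DF={B7,B8}
  B7: DF=∅
  B8: DF=∅

φ for s: defs {B0,B1,B2,B4,B5,B6}
  DF⁺ = {B3,B7,B8}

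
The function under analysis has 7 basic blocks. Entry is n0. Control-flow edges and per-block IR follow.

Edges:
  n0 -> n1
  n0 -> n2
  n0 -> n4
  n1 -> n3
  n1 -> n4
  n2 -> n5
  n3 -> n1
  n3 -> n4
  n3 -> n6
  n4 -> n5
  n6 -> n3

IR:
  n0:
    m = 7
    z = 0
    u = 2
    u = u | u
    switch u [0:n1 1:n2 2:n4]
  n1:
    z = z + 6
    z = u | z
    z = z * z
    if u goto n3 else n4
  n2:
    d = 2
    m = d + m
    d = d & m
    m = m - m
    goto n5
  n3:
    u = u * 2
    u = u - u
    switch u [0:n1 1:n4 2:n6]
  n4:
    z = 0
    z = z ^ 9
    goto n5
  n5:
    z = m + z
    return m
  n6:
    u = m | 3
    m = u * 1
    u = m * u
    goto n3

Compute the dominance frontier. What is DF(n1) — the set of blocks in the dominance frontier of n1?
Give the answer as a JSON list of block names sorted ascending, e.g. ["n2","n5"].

idom tree: n1←n0 n2←n0 n3←n1 n4←n0 n5←n0 n6←n3
Dom at joins:
  n1: preds {n0,n3}: {n0} ∩ {n0,n1,n3} = {n0}; idom=n0
  n3: preds {n1,n6}: {n0,n1} ∩ {n0,n1,n3,n6} = {n0,n1}; idom=n1
  n4: preds {n0,n1,n3}: {n0} ∩ {n0,n1} ∩ {n0,n1,n3} = {n0}; idom=n0
  n5: preds {n2,n4}: {n0,n2} ∩ {n0,n4} = {n0}; idom=n0

Frontier:
  join n1 pred n0: · stop@n0
  join n1 pred n3: n3→n1 stop@n0
  join n3 pred n1: · stop@n1
  join n3 pred n6: n6→n3 stop@n1
  join n4 pred n0: · stop@n0
  join n4 pred n1: n1 stop@n0
  join n4 pred n3: n3→n1 stop@n0
  join n5 pred n2: n2 stop@n0
  join n5 pred n4: n4 stop@n0
  n0 → ∅
  n1 → {n1,n4}
  n2 → {n5}
  n3 → {n1,n3,n4}
  n4 → {n5}
  n5 → ∅
  n6 → {n3}

DF(n1) = ["n1", "n4"]

Answer: ["n1", "n4"]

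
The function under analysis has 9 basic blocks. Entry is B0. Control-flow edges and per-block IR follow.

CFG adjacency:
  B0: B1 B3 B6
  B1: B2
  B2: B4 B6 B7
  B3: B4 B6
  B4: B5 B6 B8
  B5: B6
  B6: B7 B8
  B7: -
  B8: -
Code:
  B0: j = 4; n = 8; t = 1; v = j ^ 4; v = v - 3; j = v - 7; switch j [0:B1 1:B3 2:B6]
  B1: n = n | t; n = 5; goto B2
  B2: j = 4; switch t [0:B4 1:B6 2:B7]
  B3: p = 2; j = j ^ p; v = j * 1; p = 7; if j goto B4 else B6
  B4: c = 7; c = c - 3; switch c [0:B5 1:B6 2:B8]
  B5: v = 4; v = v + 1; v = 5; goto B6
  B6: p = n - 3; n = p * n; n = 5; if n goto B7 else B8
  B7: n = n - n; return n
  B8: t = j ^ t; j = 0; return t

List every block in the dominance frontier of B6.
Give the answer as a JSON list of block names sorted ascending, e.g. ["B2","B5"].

Answer: ["B7", "B8"]

Analysis:
idom tree: B1←B0 B2←B1 B3←B0 B4←B0 B5←B4 B6←B0 B7←B0 B8←B0
Dom at joins:
  B4: preds {B2,B3}: {B0,B1,B2} ∩ {B0,B3} = {B0}; idom=B0
  B6: preds {B0,B2,B3,B4,B5}: {B0} ∩ {B0,B1,B2} ∩ {B0,B3} ∩ {B0,B4} ∩ {B0,B4,B5} = {B0}; idom=B0
  B7: preds {B2,B6}: {B0,B1,B2} ∩ {B0,B6} = {B0}; idom=B0
  B8: preds {B4,B6}: {B0,B4} ∩ {B0,B6} = {B0}; idom=B0

DF walk-up:
  join B4 pred B2: B2→B1 stop@B0
  join B4 pred B3: B3 stop@B0
  join B6 pred B0: · stop@B0
  join B6 pred B2: B2→B1 stop@B0
  join B6 pred B3: B3 stop@B0
  join B6 pred B4: B4 stop@B0
  join B6 pred B5: B5→B4 stop@B0
  join B7 pred B2: B2→B1 stop@B0
  join B7 pred B6: B6 stop@B0
  join B8 pred B4: B4 stop@B0
  join B8 pred B6: B6 stop@B0
  B0 → ∅
  B1 → {B4,B6,B7}
  B2 → {B4,B6,B7}
  B3 → {B4,B6}
  B4 → {B6,B8}
  B5 → {B6}
  B6 → {B7,B8}
  B7 → ∅
  B8 → ∅

DF(B6) = ["B7", "B8"]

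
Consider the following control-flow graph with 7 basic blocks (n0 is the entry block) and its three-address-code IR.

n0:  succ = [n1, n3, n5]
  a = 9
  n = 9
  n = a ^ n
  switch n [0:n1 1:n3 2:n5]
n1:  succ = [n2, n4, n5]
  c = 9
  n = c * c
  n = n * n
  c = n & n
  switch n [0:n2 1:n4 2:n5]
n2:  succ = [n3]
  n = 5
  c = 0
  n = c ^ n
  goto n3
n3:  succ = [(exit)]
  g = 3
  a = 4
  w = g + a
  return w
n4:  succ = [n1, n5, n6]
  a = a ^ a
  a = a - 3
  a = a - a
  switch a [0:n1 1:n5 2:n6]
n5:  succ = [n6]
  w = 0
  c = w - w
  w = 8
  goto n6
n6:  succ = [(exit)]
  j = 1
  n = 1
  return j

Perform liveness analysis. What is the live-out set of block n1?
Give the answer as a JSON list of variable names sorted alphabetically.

Answer: ["a"]

Working:
Per-block:
  n0 def {a,n} use ∅
  n1 def {c,n} use ∅
  n2 def {c,n} use ∅
  n3 def {a,g,w} use ∅
  n4 def {a} use {a}
  n5 def {c,w} use ∅
  n6 def {j,n} use ∅

Live sets:
  n0 li=∅ lo={a}
  n1 li={a} lo={a}
  n2 li=∅ lo=∅
  n3 li=∅ lo=∅
  n4 li={a} lo={a}
  n5 li=∅ lo=∅
  n6 li=∅ lo=∅

live-out(n1) = ["a"]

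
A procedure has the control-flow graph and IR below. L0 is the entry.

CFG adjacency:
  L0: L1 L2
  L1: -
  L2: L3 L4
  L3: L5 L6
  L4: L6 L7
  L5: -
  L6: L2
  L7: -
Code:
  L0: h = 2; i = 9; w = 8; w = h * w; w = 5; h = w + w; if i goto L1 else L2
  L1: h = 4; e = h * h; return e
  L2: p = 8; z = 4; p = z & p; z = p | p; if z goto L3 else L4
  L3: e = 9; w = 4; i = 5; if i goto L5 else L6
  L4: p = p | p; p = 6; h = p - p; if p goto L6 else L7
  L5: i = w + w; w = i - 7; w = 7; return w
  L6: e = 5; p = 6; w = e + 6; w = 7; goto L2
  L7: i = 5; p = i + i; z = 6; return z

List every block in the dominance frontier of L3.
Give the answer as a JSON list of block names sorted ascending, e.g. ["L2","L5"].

idom tree: L1←L0 L2←L0 L3←L2 L4←L2 L5←L3 L6←L2 L7←L4
Join-block Dom:
  L2: preds {L0,L6}: {L0} ∩ {L0,L2,L6} = {L0}; idom=L0
  L6: preds {L3,L4}: {L0,L2,L3} ∩ {L0,L2,L4} = {L0,L2}; idom=L2

DF derivation:
  join L2 pred L0: · stop@L0
  join L2 pred L6: L6→L2 stop@L0
  join L6 pred L3: L3 stop@L2
  join L6 pred L4: L4 stop@L2
  DF(L0)=∅
  DF(L1)=∅
  DF(L2)={L2}
  DF(L3)={L6}
  DF(L4)={L6}
  DF(L5)=∅
  DF(L6)={L2}
  DF(L7)=∅

DF(L3) = ["L6"]

Answer: ["L6"]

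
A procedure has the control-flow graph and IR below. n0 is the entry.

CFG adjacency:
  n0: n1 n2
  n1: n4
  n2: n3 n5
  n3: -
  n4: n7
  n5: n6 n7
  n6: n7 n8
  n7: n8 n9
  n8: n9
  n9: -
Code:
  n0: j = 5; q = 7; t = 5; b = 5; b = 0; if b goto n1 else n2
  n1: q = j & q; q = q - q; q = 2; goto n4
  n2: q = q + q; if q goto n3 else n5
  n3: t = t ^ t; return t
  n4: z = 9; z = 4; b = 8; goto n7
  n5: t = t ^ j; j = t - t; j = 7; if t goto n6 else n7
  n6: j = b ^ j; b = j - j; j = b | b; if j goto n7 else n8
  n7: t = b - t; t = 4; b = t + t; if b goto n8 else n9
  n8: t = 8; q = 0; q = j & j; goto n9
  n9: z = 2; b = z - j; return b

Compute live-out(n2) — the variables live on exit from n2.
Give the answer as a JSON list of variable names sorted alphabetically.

Per-block:
  n0: def={b,j,q,t} ue=∅
  n1: def={q} ue={j,q}
  n2: def={q} ue={q}
  n3: def={t} ue={t}
  n4: def={b,z} ue=∅
  n5: def={j,t} ue={j,t}
  n6: def={b,j} ue={b,j}
  n7: def={b,t} ue={b,t}
  n8: def={q,t} ue={j}
  n9: def={b,z} ue={j}

Backward fixpoint:
  live n0: ∅→{b,j,q,t}
  live n1: {j,q,t}→{j,t}
  live n2: {b,j,q,t}→{b,j,t}
  live n3: {t}→∅
  live n4: {j,t}→{b,j,t}
  live n5: {b,j,t}→{b,j,t}
  live n6: {b,j,t}→{b,j,t}
  live n7: {b,j,t}→{j}
  live n8: {j}→{j}
  live n9: {j}→∅

live-out(n2) = ["b", "j", "t"]

Answer: ["b", "j", "t"]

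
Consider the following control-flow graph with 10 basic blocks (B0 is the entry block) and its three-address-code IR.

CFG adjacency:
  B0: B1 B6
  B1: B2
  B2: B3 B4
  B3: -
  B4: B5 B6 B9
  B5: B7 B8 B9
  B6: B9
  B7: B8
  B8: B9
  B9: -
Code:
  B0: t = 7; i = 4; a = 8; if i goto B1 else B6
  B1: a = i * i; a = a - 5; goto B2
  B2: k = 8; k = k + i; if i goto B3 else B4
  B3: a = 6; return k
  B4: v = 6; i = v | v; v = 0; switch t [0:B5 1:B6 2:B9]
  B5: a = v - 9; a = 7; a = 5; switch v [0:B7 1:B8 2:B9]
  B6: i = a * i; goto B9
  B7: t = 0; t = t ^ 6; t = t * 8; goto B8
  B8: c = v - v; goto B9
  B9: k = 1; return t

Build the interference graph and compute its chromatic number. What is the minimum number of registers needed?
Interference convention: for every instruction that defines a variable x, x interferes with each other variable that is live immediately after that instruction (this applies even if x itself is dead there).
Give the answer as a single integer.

Per-block:
  B0 def {a,i,t} use ∅
  B1 def {a} use {i}
  B2 def {k} use {i}
  B3 def {a} use {k}
  B4 def {i,v} use {t}
  B5 def {a} use {v}
  B6 def {i} use {a,i}
  B7 def {t} use ∅
  B8 def {c} use {v}
  B9 def {k} use {t}

Backward fixpoint:
  B0 li=∅ lo={a,i,t}
  B1 li={i,t} lo={a,i,t}
  B2 li={a,i,t} lo={a,k,t}
  B3 li={k} lo=∅
  B4 li={a,t} lo={a,i,t,v}
  B5 li={t,v} lo={t,v}
  B6 li={a,i,t} lo={t}
  B7 li={v} lo={t,v}
  B8 li={t,v} lo={t}
  B9 li={t} lo=∅

Conflict graph:
  a — {i,k,t,v}
  c — {t}
  i — {a,k,t,v}
  k — {a,i,t}
  t — {a,c,i,k,v}
  v — {a,i,t}

Registers:
  clique {a,i,k,t} ⇒ need ≥ 4
  assign a→c1 c→c1 i→c2 k→c3 t→c0 v→c3 — no edge inside a register ⇒ χ ≤ 4
  χ = 4

Answer: 4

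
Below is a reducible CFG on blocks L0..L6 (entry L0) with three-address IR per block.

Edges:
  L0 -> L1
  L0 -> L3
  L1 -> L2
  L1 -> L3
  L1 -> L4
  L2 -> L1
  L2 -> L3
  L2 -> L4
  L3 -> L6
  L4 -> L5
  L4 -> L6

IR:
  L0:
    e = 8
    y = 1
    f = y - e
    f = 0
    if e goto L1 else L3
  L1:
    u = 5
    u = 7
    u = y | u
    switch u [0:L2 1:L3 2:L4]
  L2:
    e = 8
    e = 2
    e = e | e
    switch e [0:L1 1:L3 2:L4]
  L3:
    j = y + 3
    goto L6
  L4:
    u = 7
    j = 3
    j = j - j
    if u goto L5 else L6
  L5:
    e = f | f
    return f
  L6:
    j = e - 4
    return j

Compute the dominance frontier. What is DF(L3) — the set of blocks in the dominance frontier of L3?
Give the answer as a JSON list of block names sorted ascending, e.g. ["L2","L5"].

idom tree: L1←L0 L2←L1 L3←L0 L4←L1 L5←L4 L6←L0
Dom∩ at merges:
  L1: preds {L0,L2}: {L0} ∩ {L0,L1,L2} = {L0}; idom=L0
  L3: preds {L0,L1,L2}: {L0} ∩ {L0,L1} ∩ {L0,L1,L2} = {L0}; idom=L0
  L4: preds {L1,L2}: {L0,L1} ∩ {L0,L1,L2} = {L0,L1}; idom=L1
  L6: preds {L3,L4}: {L0,L3} ∩ {L0,L1,L4} = {L0}; idom=L0

DF derivation:
  L1←L0: walk · to L0
  L1←L2: walk L2→L1 to L0
  L3←L0: walk · to L0
  L3←L1: walk L1 to L0
  L3←L2: walk L2→L1 to L0
  L4←L1: walk · to L1
  L4←L2: walk L2 to L1
  L6←L3: walk L3 to L0
  L6←L4: walk L4→L1 to L0
  DF(L0)=∅
  DF(L1)={L1,L3,L6}
  DF(L2)={L1,L3,L4}
  DF(L3)={L6}
  DF(L4)={L6}
  DF(L5)=∅
  DF(L6)=∅

DF(L3) = ["L6"]

Answer: ["L6"]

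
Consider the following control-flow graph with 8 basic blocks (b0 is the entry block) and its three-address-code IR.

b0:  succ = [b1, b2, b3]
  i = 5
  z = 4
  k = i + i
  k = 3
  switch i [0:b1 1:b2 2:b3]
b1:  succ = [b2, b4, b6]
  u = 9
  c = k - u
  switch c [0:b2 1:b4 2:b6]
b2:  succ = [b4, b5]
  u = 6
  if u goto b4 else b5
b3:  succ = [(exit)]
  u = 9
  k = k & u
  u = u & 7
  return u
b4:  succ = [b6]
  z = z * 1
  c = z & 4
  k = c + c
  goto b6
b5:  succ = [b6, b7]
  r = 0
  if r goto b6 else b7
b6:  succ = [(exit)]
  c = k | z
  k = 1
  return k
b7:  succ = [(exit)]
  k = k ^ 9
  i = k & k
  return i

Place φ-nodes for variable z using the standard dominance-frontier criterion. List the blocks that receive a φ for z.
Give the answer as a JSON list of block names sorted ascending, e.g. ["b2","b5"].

idom tree: b1←b0 b2←b0 b3←b0 b4←b0 b5←b2 b6←b0 b7←b5
Dom∩ at merges:
  b2: preds {b0,b1}: {b0} ∩ {b0,b1} = {b0}; idom=b0
  b4: preds {b1,b2}: {b0,b1} ∩ {b0,b2} = {b0}; idom=b0
  b6: preds {b1,b4,b5}: {b0,b1} ∩ {b0,b4} ∩ {b0,b2,b5} = {b0}; idom=b0

DF derivation:
  b2←b0: walk · to b0
  b2←b1: walk b1 to b0
  b4←b1: walk b1 to b0
  b4←b2: walk b2 to b0
  b6←b1: walk b1 to b0
  b6←b4: walk b4 to b0
  b6←b5: walk b5→b2 to b0
  b0: DF=∅
  b1: DF={b2,b4,b6}
  b2: DF={b4,b6}
  b3: DF=∅
  b4: DF={b6}
  b5: DF={b6}
  b6: DF=∅
  b7: DF=∅

φ for z: defs {b0,b4}
  DF⁺ = {b6}

Answer: ["b6"]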